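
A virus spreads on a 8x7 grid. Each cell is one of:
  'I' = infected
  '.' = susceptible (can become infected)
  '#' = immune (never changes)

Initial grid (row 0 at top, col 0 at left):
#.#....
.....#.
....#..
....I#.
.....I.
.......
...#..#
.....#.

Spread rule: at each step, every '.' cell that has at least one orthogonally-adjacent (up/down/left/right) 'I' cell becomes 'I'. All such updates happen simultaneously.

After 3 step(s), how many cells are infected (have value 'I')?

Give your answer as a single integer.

Answer: 20

Derivation:
Step 0 (initial): 2 infected
Step 1: +4 new -> 6 infected
Step 2: +7 new -> 13 infected
Step 3: +7 new -> 20 infected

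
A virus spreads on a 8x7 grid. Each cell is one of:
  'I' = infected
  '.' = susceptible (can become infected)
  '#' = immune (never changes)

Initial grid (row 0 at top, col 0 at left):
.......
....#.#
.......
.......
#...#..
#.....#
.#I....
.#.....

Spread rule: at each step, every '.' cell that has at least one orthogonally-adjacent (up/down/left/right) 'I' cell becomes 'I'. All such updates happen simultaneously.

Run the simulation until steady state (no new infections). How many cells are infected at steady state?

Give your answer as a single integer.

Step 0 (initial): 1 infected
Step 1: +3 new -> 4 infected
Step 2: +5 new -> 9 infected
Step 3: +6 new -> 15 infected
Step 4: +6 new -> 21 infected
Step 5: +7 new -> 28 infected
Step 6: +7 new -> 35 infected
Step 7: +5 new -> 40 infected
Step 8: +4 new -> 44 infected
Step 9: +1 new -> 45 infected
Step 10: +1 new -> 46 infected
Step 11: +0 new -> 46 infected

Answer: 46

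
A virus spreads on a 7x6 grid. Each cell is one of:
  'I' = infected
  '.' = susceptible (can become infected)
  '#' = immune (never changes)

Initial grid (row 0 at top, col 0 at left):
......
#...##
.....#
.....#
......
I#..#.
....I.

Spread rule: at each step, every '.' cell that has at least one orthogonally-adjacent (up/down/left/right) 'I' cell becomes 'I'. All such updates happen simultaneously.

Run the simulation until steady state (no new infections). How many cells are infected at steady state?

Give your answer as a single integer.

Answer: 35

Derivation:
Step 0 (initial): 2 infected
Step 1: +4 new -> 6 infected
Step 2: +6 new -> 12 infected
Step 3: +6 new -> 18 infected
Step 4: +4 new -> 22 infected
Step 5: +4 new -> 26 infected
Step 6: +4 new -> 30 infected
Step 7: +3 new -> 33 infected
Step 8: +1 new -> 34 infected
Step 9: +1 new -> 35 infected
Step 10: +0 new -> 35 infected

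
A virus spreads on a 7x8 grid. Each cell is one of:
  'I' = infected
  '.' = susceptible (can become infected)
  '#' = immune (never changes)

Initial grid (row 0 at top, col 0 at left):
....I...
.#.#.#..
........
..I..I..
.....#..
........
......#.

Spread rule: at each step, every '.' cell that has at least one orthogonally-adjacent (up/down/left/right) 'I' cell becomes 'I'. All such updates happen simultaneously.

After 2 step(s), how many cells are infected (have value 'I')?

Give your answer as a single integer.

Answer: 27

Derivation:
Step 0 (initial): 3 infected
Step 1: +10 new -> 13 infected
Step 2: +14 new -> 27 infected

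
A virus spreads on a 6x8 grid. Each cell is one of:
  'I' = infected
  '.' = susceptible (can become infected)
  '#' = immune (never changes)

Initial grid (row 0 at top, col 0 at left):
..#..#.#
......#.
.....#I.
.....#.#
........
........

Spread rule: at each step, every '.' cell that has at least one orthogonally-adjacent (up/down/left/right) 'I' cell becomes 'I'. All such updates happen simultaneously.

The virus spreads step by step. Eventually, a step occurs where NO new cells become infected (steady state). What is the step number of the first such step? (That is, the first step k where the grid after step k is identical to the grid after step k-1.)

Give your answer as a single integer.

Answer: 13

Derivation:
Step 0 (initial): 1 infected
Step 1: +2 new -> 3 infected
Step 2: +2 new -> 5 infected
Step 3: +3 new -> 8 infected
Step 4: +3 new -> 11 infected
Step 5: +3 new -> 14 infected
Step 6: +4 new -> 18 infected
Step 7: +5 new -> 23 infected
Step 8: +7 new -> 30 infected
Step 9: +5 new -> 35 infected
Step 10: +2 new -> 37 infected
Step 11: +2 new -> 39 infected
Step 12: +1 new -> 40 infected
Step 13: +0 new -> 40 infected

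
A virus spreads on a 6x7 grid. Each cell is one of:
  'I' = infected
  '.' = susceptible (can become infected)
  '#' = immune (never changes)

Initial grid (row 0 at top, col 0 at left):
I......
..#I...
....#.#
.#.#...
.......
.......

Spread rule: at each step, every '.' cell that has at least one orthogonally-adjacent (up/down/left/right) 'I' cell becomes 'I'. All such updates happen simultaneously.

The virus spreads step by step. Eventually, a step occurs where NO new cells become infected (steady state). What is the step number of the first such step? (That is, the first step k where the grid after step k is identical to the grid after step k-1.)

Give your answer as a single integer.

Step 0 (initial): 2 infected
Step 1: +5 new -> 7 infected
Step 2: +6 new -> 13 infected
Step 3: +6 new -> 19 infected
Step 4: +4 new -> 23 infected
Step 5: +7 new -> 30 infected
Step 6: +5 new -> 35 infected
Step 7: +2 new -> 37 infected
Step 8: +0 new -> 37 infected

Answer: 8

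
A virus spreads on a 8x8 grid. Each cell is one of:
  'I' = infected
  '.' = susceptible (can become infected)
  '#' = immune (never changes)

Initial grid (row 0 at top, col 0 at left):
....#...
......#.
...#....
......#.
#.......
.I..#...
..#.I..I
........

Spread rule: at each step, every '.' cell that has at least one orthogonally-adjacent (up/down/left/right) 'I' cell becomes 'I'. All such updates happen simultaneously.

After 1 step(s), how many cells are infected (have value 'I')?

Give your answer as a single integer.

Step 0 (initial): 3 infected
Step 1: +10 new -> 13 infected

Answer: 13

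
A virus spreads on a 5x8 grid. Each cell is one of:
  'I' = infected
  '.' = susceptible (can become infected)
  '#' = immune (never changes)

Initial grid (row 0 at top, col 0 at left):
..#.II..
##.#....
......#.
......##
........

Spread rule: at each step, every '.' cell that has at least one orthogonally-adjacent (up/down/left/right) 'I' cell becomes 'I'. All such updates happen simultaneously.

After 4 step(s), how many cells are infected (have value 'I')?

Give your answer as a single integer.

Answer: 19

Derivation:
Step 0 (initial): 2 infected
Step 1: +4 new -> 6 infected
Step 2: +4 new -> 10 infected
Step 3: +4 new -> 14 infected
Step 4: +5 new -> 19 infected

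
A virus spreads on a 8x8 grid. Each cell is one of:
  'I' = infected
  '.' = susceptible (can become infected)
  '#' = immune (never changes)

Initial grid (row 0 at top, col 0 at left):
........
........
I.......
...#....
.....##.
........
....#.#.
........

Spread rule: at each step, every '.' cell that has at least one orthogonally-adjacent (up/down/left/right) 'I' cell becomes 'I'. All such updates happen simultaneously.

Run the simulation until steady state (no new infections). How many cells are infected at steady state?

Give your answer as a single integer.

Answer: 59

Derivation:
Step 0 (initial): 1 infected
Step 1: +3 new -> 4 infected
Step 2: +5 new -> 9 infected
Step 3: +6 new -> 15 infected
Step 4: +6 new -> 21 infected
Step 5: +8 new -> 29 infected
Step 6: +8 new -> 37 infected
Step 7: +7 new -> 44 infected
Step 8: +5 new -> 49 infected
Step 9: +5 new -> 54 infected
Step 10: +2 new -> 56 infected
Step 11: +2 new -> 58 infected
Step 12: +1 new -> 59 infected
Step 13: +0 new -> 59 infected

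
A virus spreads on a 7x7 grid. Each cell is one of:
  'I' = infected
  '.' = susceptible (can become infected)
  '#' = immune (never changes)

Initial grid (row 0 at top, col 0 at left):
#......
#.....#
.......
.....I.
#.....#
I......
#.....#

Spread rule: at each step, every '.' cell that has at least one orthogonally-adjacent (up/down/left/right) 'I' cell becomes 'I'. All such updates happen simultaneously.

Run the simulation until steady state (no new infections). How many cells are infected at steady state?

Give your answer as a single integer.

Step 0 (initial): 2 infected
Step 1: +5 new -> 7 infected
Step 2: +9 new -> 16 infected
Step 3: +12 new -> 28 infected
Step 4: +8 new -> 36 infected
Step 5: +4 new -> 40 infected
Step 6: +2 new -> 42 infected
Step 7: +0 new -> 42 infected

Answer: 42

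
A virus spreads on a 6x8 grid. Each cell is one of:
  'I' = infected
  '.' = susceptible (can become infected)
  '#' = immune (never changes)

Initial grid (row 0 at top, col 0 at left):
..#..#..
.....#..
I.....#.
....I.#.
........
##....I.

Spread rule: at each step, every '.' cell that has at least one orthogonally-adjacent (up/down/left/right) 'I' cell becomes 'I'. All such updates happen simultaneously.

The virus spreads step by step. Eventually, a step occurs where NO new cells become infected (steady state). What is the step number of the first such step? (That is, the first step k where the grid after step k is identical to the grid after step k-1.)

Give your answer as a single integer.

Answer: 8

Derivation:
Step 0 (initial): 3 infected
Step 1: +10 new -> 13 infected
Step 2: +13 new -> 26 infected
Step 3: +8 new -> 34 infected
Step 4: +3 new -> 37 infected
Step 5: +1 new -> 38 infected
Step 6: +2 new -> 40 infected
Step 7: +1 new -> 41 infected
Step 8: +0 new -> 41 infected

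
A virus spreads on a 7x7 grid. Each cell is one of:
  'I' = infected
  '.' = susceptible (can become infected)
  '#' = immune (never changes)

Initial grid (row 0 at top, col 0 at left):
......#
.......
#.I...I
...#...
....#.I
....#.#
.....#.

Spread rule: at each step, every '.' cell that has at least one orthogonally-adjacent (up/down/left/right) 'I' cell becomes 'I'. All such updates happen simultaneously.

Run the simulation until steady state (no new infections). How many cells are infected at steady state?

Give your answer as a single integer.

Answer: 41

Derivation:
Step 0 (initial): 3 infected
Step 1: +8 new -> 11 infected
Step 2: +9 new -> 20 infected
Step 3: +10 new -> 30 infected
Step 4: +6 new -> 36 infected
Step 5: +3 new -> 39 infected
Step 6: +2 new -> 41 infected
Step 7: +0 new -> 41 infected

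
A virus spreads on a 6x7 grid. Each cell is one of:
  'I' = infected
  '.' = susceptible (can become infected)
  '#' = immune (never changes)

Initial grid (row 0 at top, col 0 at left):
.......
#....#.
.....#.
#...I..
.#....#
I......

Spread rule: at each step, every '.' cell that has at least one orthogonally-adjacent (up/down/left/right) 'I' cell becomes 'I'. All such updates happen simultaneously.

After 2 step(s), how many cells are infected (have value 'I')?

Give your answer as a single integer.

Step 0 (initial): 2 infected
Step 1: +6 new -> 8 infected
Step 2: +8 new -> 16 infected

Answer: 16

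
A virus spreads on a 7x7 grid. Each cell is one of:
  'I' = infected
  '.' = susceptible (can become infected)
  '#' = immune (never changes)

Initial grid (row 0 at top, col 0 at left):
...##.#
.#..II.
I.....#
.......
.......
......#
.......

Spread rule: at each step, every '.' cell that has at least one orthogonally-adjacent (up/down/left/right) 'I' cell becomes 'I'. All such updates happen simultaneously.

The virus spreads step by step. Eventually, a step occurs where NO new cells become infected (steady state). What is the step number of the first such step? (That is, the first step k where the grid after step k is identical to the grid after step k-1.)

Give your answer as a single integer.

Answer: 7

Derivation:
Step 0 (initial): 3 infected
Step 1: +8 new -> 11 infected
Step 2: +8 new -> 19 infected
Step 3: +9 new -> 28 infected
Step 4: +7 new -> 35 infected
Step 5: +5 new -> 40 infected
Step 6: +3 new -> 43 infected
Step 7: +0 new -> 43 infected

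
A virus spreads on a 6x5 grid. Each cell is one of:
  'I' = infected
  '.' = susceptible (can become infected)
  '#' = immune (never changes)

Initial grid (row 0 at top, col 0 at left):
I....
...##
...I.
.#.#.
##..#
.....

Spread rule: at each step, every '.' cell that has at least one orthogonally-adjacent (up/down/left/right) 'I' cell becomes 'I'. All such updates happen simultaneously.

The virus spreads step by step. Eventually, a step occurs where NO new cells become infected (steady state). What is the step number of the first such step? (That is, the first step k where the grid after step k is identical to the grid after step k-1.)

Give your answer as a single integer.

Answer: 7

Derivation:
Step 0 (initial): 2 infected
Step 1: +4 new -> 6 infected
Step 2: +7 new -> 13 infected
Step 3: +3 new -> 16 infected
Step 4: +3 new -> 19 infected
Step 5: +2 new -> 21 infected
Step 6: +2 new -> 23 infected
Step 7: +0 new -> 23 infected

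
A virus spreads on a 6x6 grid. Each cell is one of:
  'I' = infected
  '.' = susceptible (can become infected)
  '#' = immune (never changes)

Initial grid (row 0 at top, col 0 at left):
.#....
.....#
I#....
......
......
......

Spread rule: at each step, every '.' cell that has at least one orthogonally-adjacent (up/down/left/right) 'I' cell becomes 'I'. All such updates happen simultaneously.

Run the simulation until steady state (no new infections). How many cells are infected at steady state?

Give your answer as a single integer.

Step 0 (initial): 1 infected
Step 1: +2 new -> 3 infected
Step 2: +4 new -> 7 infected
Step 3: +4 new -> 11 infected
Step 4: +6 new -> 17 infected
Step 5: +6 new -> 23 infected
Step 6: +5 new -> 28 infected
Step 7: +4 new -> 32 infected
Step 8: +1 new -> 33 infected
Step 9: +0 new -> 33 infected

Answer: 33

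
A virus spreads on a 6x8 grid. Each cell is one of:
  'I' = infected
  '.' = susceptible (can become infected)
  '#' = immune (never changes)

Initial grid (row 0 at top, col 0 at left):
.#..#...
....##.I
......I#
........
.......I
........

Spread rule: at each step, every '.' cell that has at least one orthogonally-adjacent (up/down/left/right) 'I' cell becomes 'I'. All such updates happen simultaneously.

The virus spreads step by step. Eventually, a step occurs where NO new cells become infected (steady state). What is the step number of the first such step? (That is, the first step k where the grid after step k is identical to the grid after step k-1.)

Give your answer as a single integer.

Answer: 9

Derivation:
Step 0 (initial): 3 infected
Step 1: +7 new -> 10 infected
Step 2: +5 new -> 15 infected
Step 3: +5 new -> 20 infected
Step 4: +5 new -> 25 infected
Step 5: +6 new -> 31 infected
Step 6: +6 new -> 37 infected
Step 7: +4 new -> 41 infected
Step 8: +2 new -> 43 infected
Step 9: +0 new -> 43 infected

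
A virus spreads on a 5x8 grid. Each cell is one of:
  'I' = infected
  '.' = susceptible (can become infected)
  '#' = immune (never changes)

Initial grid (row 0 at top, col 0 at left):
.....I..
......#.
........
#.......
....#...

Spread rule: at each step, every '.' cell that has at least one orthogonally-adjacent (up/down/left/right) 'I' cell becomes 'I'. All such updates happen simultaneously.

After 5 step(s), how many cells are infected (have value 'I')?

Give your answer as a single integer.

Answer: 27

Derivation:
Step 0 (initial): 1 infected
Step 1: +3 new -> 4 infected
Step 2: +4 new -> 8 infected
Step 3: +6 new -> 14 infected
Step 4: +7 new -> 21 infected
Step 5: +6 new -> 27 infected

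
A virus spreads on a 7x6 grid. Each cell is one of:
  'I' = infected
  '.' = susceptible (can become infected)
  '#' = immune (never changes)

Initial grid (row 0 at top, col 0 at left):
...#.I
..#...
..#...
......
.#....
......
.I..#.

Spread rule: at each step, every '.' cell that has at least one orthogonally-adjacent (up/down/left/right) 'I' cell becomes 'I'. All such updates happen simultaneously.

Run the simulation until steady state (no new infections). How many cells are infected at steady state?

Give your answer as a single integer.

Step 0 (initial): 2 infected
Step 1: +5 new -> 7 infected
Step 2: +5 new -> 12 infected
Step 3: +6 new -> 18 infected
Step 4: +7 new -> 25 infected
Step 5: +5 new -> 30 infected
Step 6: +3 new -> 33 infected
Step 7: +2 new -> 35 infected
Step 8: +1 new -> 36 infected
Step 9: +1 new -> 37 infected
Step 10: +0 new -> 37 infected

Answer: 37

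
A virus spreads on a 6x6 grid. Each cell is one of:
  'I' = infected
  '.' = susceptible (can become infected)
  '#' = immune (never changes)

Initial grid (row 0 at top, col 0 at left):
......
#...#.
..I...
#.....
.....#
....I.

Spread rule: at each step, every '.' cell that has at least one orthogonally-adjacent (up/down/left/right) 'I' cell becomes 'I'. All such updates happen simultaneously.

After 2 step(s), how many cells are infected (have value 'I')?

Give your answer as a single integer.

Step 0 (initial): 2 infected
Step 1: +7 new -> 9 infected
Step 2: +11 new -> 20 infected

Answer: 20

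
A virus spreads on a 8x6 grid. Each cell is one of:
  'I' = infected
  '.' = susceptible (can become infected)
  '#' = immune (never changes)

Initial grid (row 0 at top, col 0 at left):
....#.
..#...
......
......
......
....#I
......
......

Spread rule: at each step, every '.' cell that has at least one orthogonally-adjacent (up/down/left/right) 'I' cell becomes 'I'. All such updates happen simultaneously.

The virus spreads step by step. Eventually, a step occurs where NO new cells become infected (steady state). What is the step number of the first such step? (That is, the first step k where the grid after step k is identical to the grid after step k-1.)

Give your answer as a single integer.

Step 0 (initial): 1 infected
Step 1: +2 new -> 3 infected
Step 2: +4 new -> 7 infected
Step 3: +5 new -> 12 infected
Step 4: +7 new -> 19 infected
Step 5: +8 new -> 27 infected
Step 6: +7 new -> 34 infected
Step 7: +5 new -> 39 infected
Step 8: +3 new -> 42 infected
Step 9: +2 new -> 44 infected
Step 10: +1 new -> 45 infected
Step 11: +0 new -> 45 infected

Answer: 11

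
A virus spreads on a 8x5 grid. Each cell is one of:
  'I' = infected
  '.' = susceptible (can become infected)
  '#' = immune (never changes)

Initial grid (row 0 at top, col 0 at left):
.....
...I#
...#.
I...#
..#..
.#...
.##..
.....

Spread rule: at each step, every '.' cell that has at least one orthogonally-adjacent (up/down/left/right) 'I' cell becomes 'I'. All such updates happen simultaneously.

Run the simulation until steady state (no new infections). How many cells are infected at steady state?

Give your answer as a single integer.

Answer: 32

Derivation:
Step 0 (initial): 2 infected
Step 1: +5 new -> 7 infected
Step 2: +9 new -> 16 infected
Step 3: +4 new -> 20 infected
Step 4: +2 new -> 22 infected
Step 5: +3 new -> 25 infected
Step 6: +4 new -> 29 infected
Step 7: +2 new -> 31 infected
Step 8: +1 new -> 32 infected
Step 9: +0 new -> 32 infected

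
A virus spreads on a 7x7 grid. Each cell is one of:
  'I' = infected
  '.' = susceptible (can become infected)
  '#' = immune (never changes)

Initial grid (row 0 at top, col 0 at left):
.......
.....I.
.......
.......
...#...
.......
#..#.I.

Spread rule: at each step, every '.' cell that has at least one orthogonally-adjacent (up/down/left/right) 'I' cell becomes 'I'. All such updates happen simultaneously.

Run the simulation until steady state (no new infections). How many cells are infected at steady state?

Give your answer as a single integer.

Answer: 46

Derivation:
Step 0 (initial): 2 infected
Step 1: +7 new -> 9 infected
Step 2: +9 new -> 18 infected
Step 3: +8 new -> 26 infected
Step 4: +5 new -> 31 infected
Step 5: +7 new -> 38 infected
Step 6: +6 new -> 44 infected
Step 7: +2 new -> 46 infected
Step 8: +0 new -> 46 infected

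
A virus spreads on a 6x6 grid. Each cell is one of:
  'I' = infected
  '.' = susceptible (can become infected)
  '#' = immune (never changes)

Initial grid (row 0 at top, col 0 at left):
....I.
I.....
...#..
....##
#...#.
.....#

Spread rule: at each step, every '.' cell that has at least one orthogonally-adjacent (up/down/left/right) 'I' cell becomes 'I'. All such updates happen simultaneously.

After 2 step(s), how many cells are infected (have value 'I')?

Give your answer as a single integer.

Step 0 (initial): 2 infected
Step 1: +6 new -> 8 infected
Step 2: +8 new -> 16 infected

Answer: 16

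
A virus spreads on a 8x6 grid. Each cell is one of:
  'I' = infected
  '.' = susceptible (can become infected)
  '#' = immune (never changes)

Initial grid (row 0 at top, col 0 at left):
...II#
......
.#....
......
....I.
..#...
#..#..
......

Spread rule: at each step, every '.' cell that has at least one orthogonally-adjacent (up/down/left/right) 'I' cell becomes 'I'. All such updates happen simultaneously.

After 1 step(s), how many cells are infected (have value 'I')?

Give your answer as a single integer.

Answer: 10

Derivation:
Step 0 (initial): 3 infected
Step 1: +7 new -> 10 infected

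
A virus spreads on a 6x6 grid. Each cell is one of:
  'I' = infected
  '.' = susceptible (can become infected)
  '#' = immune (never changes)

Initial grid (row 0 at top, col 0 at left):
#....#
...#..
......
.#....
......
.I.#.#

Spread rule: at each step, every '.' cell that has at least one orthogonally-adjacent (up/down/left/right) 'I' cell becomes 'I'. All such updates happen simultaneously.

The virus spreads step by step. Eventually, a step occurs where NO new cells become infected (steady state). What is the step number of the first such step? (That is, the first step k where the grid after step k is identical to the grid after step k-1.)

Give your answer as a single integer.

Answer: 9

Derivation:
Step 0 (initial): 1 infected
Step 1: +3 new -> 4 infected
Step 2: +2 new -> 6 infected
Step 3: +3 new -> 9 infected
Step 4: +4 new -> 13 infected
Step 5: +7 new -> 20 infected
Step 6: +4 new -> 24 infected
Step 7: +4 new -> 28 infected
Step 8: +2 new -> 30 infected
Step 9: +0 new -> 30 infected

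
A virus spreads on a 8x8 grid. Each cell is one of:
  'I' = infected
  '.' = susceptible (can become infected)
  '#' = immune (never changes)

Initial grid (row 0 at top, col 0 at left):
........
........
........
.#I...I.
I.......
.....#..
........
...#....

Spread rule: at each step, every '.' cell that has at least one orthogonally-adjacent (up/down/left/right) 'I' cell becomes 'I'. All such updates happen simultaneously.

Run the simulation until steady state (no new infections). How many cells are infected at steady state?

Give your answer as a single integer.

Answer: 61

Derivation:
Step 0 (initial): 3 infected
Step 1: +10 new -> 13 infected
Step 2: +15 new -> 28 infected
Step 3: +15 new -> 43 infected
Step 4: +13 new -> 56 infected
Step 5: +4 new -> 60 infected
Step 6: +1 new -> 61 infected
Step 7: +0 new -> 61 infected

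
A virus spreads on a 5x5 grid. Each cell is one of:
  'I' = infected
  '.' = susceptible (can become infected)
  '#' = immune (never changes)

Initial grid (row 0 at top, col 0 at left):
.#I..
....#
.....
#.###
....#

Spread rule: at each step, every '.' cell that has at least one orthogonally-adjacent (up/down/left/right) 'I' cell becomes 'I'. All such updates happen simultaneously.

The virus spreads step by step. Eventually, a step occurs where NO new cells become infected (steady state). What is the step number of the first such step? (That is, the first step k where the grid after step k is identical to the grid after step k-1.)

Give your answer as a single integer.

Answer: 8

Derivation:
Step 0 (initial): 1 infected
Step 1: +2 new -> 3 infected
Step 2: +4 new -> 7 infected
Step 3: +3 new -> 10 infected
Step 4: +4 new -> 14 infected
Step 5: +1 new -> 15 infected
Step 6: +2 new -> 17 infected
Step 7: +1 new -> 18 infected
Step 8: +0 new -> 18 infected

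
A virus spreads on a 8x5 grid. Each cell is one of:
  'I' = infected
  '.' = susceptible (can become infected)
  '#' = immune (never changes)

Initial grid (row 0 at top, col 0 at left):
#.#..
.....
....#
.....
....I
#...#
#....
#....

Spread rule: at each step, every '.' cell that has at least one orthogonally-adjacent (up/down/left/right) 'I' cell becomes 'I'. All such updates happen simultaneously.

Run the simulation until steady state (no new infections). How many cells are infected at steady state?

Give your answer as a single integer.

Step 0 (initial): 1 infected
Step 1: +2 new -> 3 infected
Step 2: +3 new -> 6 infected
Step 3: +5 new -> 11 infected
Step 4: +8 new -> 19 infected
Step 5: +8 new -> 27 infected
Step 6: +4 new -> 31 infected
Step 7: +2 new -> 33 infected
Step 8: +0 new -> 33 infected

Answer: 33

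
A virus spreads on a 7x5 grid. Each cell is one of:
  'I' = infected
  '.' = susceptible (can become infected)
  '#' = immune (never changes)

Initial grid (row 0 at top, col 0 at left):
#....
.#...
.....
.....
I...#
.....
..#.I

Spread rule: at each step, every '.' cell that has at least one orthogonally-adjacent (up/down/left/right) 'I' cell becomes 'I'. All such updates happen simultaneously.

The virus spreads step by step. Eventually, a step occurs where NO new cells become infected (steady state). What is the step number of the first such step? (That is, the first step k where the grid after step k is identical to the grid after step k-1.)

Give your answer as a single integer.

Answer: 9

Derivation:
Step 0 (initial): 2 infected
Step 1: +5 new -> 7 infected
Step 2: +6 new -> 13 infected
Step 3: +6 new -> 19 infected
Step 4: +2 new -> 21 infected
Step 5: +3 new -> 24 infected
Step 6: +3 new -> 27 infected
Step 7: +3 new -> 30 infected
Step 8: +1 new -> 31 infected
Step 9: +0 new -> 31 infected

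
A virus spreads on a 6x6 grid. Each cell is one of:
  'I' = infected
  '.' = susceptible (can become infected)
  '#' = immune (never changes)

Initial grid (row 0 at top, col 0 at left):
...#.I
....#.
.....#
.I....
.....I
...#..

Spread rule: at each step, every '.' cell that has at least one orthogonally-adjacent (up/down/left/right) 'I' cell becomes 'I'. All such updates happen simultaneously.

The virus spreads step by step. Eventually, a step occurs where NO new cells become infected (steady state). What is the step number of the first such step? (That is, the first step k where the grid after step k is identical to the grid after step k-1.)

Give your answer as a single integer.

Answer: 5

Derivation:
Step 0 (initial): 3 infected
Step 1: +9 new -> 12 infected
Step 2: +10 new -> 22 infected
Step 3: +7 new -> 29 infected
Step 4: +3 new -> 32 infected
Step 5: +0 new -> 32 infected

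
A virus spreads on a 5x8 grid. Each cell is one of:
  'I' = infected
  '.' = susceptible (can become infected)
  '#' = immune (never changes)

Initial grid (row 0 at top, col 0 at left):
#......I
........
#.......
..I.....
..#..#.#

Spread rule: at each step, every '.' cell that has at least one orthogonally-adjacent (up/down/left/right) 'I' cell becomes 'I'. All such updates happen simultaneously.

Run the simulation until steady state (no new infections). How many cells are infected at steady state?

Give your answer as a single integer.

Step 0 (initial): 2 infected
Step 1: +5 new -> 7 infected
Step 2: +10 new -> 17 infected
Step 3: +11 new -> 28 infected
Step 4: +6 new -> 34 infected
Step 5: +1 new -> 35 infected
Step 6: +0 new -> 35 infected

Answer: 35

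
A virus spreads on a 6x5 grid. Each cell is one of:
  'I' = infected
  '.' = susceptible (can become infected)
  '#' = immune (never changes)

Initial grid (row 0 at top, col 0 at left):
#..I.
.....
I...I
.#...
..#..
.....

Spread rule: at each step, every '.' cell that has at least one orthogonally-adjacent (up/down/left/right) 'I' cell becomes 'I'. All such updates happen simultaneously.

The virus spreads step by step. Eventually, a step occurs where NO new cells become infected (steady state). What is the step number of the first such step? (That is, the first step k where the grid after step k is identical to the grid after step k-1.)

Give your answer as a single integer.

Answer: 6

Derivation:
Step 0 (initial): 3 infected
Step 1: +9 new -> 12 infected
Step 2: +7 new -> 19 infected
Step 3: +5 new -> 24 infected
Step 4: +2 new -> 26 infected
Step 5: +1 new -> 27 infected
Step 6: +0 new -> 27 infected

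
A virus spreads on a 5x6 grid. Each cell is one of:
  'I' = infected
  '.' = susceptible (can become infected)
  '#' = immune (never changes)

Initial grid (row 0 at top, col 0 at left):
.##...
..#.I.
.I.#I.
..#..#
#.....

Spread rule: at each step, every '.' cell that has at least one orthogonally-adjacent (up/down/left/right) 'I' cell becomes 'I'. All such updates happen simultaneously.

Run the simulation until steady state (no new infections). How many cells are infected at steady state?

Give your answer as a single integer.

Answer: 23

Derivation:
Step 0 (initial): 3 infected
Step 1: +9 new -> 12 infected
Step 2: +7 new -> 19 infected
Step 3: +4 new -> 23 infected
Step 4: +0 new -> 23 infected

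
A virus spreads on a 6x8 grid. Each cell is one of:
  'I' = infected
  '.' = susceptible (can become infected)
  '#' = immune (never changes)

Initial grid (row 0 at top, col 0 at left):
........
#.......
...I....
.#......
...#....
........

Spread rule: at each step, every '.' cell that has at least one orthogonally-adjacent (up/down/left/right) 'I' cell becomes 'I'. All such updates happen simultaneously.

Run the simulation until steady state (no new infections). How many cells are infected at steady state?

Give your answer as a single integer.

Step 0 (initial): 1 infected
Step 1: +4 new -> 5 infected
Step 2: +7 new -> 12 infected
Step 3: +9 new -> 21 infected
Step 4: +10 new -> 31 infected
Step 5: +9 new -> 40 infected
Step 6: +4 new -> 44 infected
Step 7: +1 new -> 45 infected
Step 8: +0 new -> 45 infected

Answer: 45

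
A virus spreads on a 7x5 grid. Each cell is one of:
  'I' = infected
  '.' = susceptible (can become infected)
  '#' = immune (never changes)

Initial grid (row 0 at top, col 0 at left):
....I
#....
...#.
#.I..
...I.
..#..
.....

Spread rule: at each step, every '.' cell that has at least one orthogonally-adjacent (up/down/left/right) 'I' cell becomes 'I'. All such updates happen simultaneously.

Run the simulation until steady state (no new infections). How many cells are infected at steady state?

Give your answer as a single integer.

Answer: 31

Derivation:
Step 0 (initial): 3 infected
Step 1: +8 new -> 11 infected
Step 2: +9 new -> 20 infected
Step 3: +7 new -> 27 infected
Step 4: +3 new -> 30 infected
Step 5: +1 new -> 31 infected
Step 6: +0 new -> 31 infected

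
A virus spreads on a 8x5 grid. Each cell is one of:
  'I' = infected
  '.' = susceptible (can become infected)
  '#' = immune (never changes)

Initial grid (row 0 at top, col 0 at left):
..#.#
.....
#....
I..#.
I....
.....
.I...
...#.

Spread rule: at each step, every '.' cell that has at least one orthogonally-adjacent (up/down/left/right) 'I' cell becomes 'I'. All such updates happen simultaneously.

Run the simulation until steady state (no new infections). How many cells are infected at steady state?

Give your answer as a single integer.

Answer: 35

Derivation:
Step 0 (initial): 3 infected
Step 1: +7 new -> 10 infected
Step 2: +7 new -> 17 infected
Step 3: +5 new -> 22 infected
Step 4: +7 new -> 29 infected
Step 5: +4 new -> 33 infected
Step 6: +2 new -> 35 infected
Step 7: +0 new -> 35 infected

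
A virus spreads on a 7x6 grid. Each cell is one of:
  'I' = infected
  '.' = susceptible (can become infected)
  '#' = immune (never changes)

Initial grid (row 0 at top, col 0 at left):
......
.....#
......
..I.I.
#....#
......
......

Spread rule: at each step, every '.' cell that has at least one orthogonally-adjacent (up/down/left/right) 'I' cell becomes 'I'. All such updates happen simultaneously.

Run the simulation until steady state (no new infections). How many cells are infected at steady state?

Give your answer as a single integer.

Step 0 (initial): 2 infected
Step 1: +7 new -> 9 infected
Step 2: +10 new -> 19 infected
Step 3: +10 new -> 29 infected
Step 4: +8 new -> 37 infected
Step 5: +2 new -> 39 infected
Step 6: +0 new -> 39 infected

Answer: 39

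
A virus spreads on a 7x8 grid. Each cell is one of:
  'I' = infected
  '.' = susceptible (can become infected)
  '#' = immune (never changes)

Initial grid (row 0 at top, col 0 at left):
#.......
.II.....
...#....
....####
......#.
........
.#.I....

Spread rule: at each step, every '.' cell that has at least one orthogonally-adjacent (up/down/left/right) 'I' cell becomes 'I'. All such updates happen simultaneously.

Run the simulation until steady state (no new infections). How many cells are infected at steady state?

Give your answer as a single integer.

Answer: 48

Derivation:
Step 0 (initial): 3 infected
Step 1: +9 new -> 12 infected
Step 2: +9 new -> 21 infected
Step 3: +11 new -> 32 infected
Step 4: +8 new -> 40 infected
Step 5: +5 new -> 45 infected
Step 6: +3 new -> 48 infected
Step 7: +0 new -> 48 infected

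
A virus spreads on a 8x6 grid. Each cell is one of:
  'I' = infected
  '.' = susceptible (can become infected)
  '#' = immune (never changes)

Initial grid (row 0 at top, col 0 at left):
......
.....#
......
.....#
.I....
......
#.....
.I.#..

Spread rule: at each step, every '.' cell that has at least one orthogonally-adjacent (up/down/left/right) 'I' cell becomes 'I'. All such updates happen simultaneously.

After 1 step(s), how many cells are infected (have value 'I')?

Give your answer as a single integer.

Step 0 (initial): 2 infected
Step 1: +7 new -> 9 infected

Answer: 9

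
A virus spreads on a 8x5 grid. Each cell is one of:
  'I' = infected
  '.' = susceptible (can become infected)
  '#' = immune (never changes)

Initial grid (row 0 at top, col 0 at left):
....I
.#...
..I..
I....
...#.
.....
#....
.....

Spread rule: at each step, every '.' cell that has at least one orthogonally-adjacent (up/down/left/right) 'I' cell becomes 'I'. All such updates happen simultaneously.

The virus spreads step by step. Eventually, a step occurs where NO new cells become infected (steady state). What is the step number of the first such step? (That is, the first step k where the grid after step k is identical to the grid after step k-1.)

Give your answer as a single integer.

Answer: 8

Derivation:
Step 0 (initial): 3 infected
Step 1: +9 new -> 12 infected
Step 2: +8 new -> 20 infected
Step 3: +5 new -> 25 infected
Step 4: +4 new -> 29 infected
Step 5: +4 new -> 33 infected
Step 6: +3 new -> 36 infected
Step 7: +1 new -> 37 infected
Step 8: +0 new -> 37 infected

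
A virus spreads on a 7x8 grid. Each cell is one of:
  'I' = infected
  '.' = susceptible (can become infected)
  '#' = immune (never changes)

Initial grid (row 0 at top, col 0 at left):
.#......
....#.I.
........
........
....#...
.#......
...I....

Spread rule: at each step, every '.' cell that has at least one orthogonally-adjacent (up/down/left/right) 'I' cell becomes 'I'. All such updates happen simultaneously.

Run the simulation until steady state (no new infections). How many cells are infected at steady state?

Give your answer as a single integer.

Answer: 52

Derivation:
Step 0 (initial): 2 infected
Step 1: +7 new -> 9 infected
Step 2: +10 new -> 19 infected
Step 3: +10 new -> 29 infected
Step 4: +10 new -> 39 infected
Step 5: +6 new -> 45 infected
Step 6: +3 new -> 48 infected
Step 7: +2 new -> 50 infected
Step 8: +1 new -> 51 infected
Step 9: +1 new -> 52 infected
Step 10: +0 new -> 52 infected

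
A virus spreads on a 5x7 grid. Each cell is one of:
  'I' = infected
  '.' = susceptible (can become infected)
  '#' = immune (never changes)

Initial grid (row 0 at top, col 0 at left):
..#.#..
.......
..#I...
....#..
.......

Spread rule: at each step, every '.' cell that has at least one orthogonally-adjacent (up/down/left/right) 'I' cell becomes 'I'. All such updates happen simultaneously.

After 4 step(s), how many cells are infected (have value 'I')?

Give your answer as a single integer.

Answer: 26

Derivation:
Step 0 (initial): 1 infected
Step 1: +3 new -> 4 infected
Step 2: +6 new -> 10 infected
Step 3: +7 new -> 17 infected
Step 4: +9 new -> 26 infected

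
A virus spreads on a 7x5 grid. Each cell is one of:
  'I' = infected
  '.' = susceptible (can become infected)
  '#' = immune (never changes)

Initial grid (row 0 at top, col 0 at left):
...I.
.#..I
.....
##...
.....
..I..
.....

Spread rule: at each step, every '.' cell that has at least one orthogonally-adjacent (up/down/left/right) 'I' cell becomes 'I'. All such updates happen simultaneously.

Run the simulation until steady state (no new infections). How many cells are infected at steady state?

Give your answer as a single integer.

Answer: 32

Derivation:
Step 0 (initial): 3 infected
Step 1: +8 new -> 11 infected
Step 2: +11 new -> 22 infected
Step 3: +7 new -> 29 infected
Step 4: +2 new -> 31 infected
Step 5: +1 new -> 32 infected
Step 6: +0 new -> 32 infected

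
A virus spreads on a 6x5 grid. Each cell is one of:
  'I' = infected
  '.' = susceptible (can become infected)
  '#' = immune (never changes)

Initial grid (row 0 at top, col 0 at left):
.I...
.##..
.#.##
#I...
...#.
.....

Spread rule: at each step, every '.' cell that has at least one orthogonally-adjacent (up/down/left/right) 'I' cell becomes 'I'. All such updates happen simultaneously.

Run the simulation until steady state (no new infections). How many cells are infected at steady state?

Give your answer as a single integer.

Step 0 (initial): 2 infected
Step 1: +4 new -> 6 infected
Step 2: +7 new -> 13 infected
Step 3: +6 new -> 19 infected
Step 4: +3 new -> 22 infected
Step 5: +1 new -> 23 infected
Step 6: +0 new -> 23 infected

Answer: 23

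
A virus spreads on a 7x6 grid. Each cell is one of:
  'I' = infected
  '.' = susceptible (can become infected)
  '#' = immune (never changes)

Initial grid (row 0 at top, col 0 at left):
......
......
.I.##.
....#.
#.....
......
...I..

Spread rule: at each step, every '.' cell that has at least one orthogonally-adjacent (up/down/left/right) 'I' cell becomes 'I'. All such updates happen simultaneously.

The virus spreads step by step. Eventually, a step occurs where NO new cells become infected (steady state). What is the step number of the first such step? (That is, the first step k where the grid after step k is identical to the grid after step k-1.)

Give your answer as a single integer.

Answer: 7

Derivation:
Step 0 (initial): 2 infected
Step 1: +7 new -> 9 infected
Step 2: +11 new -> 20 infected
Step 3: +9 new -> 29 infected
Step 4: +4 new -> 33 infected
Step 5: +3 new -> 36 infected
Step 6: +2 new -> 38 infected
Step 7: +0 new -> 38 infected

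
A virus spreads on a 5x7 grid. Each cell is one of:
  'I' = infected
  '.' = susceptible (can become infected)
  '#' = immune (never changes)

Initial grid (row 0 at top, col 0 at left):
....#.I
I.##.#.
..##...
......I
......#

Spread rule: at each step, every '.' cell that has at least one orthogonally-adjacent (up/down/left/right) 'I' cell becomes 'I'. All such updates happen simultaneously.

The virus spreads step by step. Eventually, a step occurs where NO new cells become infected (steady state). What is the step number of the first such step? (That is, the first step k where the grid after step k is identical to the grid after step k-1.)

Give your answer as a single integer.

Answer: 6

Derivation:
Step 0 (initial): 3 infected
Step 1: +7 new -> 10 infected
Step 2: +6 new -> 16 infected
Step 3: +6 new -> 22 infected
Step 4: +5 new -> 27 infected
Step 5: +1 new -> 28 infected
Step 6: +0 new -> 28 infected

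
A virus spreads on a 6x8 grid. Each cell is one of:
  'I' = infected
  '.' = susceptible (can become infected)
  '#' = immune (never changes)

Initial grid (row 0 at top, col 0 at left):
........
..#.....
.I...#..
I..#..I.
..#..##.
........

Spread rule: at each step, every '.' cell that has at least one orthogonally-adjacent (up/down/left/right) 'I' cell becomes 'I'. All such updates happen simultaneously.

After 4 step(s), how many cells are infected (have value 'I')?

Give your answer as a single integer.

Step 0 (initial): 3 infected
Step 1: +8 new -> 11 infected
Step 2: +10 new -> 21 infected
Step 3: +10 new -> 31 infected
Step 4: +8 new -> 39 infected

Answer: 39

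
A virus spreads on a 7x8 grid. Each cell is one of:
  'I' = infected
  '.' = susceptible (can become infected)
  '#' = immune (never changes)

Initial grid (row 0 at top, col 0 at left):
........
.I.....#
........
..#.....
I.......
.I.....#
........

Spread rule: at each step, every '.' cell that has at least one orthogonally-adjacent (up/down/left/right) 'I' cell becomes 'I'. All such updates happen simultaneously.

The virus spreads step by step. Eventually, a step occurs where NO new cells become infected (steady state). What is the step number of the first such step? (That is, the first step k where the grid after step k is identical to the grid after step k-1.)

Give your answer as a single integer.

Step 0 (initial): 3 infected
Step 1: +9 new -> 12 infected
Step 2: +10 new -> 22 infected
Step 3: +6 new -> 28 infected
Step 4: +7 new -> 35 infected
Step 5: +7 new -> 42 infected
Step 6: +5 new -> 47 infected
Step 7: +5 new -> 52 infected
Step 8: +1 new -> 53 infected
Step 9: +0 new -> 53 infected

Answer: 9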